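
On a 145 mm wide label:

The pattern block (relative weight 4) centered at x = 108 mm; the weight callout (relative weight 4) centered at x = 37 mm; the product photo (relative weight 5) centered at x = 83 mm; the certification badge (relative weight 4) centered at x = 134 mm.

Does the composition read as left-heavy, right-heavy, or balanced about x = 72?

right-heavy

Weights sum to 4 + 4 + 5 + 4 = 17.
x: (4·108 + 4·37 + 5·83 + 4·134) / 17 = 1531 / 17 ≈ 90.06
90.1 lies right of the midline 72, so the layout is right-heavy.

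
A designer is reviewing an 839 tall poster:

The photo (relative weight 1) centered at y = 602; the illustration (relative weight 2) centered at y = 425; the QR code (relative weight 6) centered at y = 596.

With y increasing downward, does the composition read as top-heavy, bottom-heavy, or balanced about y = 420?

Total weight = 1 + 2 + 6 = 9.
y-moment: 1·602 + 2·425 + 6·596 = 5028; centroid 5028/9 ≈ 558.67.
Since 558.7 is below (larger y than) 420, the composition reads bottom-heavy.

bottom-heavy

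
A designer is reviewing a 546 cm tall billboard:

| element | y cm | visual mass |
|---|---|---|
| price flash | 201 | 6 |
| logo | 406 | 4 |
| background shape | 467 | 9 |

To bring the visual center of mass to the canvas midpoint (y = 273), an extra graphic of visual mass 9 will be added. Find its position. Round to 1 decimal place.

With the extra graphic, Σw becomes 6 + 4 + 9 + 9 = 28.
Along y: (7033 + 9·y) / 28 = 273 (existing moment 6·201 + 4·406 + 9·467 = 7033) ⇒ y = (7644 − 7033) / 9 ≈ 67.89.

y ≈ 67.9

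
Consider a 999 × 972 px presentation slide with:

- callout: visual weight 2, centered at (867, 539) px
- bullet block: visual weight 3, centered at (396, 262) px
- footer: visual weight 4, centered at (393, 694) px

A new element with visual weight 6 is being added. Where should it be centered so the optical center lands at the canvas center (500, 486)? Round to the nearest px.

New total weight: (2 + 3 + 4) + 6 = 15.
x: target moment 15×500 = 7500; current 2·867 + 3·396 + 4·393 = 4494; the new element supplies 3006, so x = 3006/6 ≈ 501.00.
y: target moment 15×486 = 7290; current 2·539 + 3·262 + 4·694 = 4640; the new element supplies 2650, so y = 2650/6 ≈ 441.67.

(501, 442)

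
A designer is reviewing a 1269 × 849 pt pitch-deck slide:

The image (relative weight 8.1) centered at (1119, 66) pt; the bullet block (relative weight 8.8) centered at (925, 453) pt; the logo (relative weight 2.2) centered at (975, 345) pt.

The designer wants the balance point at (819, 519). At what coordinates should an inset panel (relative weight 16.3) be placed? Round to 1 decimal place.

New total weight: (8.1 + 8.8 + 2.2) + 16.3 = 35.4.
Along x: (19348.9 + 16.3·x) / 35.4 = 819 (existing moment 8.1·1119 + 8.8·925 + 2.2·975 = 19348.9) ⇒ x = (28992.6 − 19348.9) / 16.3 ≈ 591.64.
Along y: (5280.0 + 16.3·y) / 35.4 = 519 (existing moment 8.1·66 + 8.8·453 + 2.2·345 = 5280.0) ⇒ y = (18372.6 − 5280.0) / 16.3 ≈ 803.23.

(591.6, 803.2)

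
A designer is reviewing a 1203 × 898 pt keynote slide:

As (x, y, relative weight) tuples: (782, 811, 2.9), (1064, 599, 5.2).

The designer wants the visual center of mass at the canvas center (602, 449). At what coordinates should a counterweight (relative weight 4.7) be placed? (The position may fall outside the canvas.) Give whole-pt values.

(-20, 60)

With the counterweight, Σw becomes 2.9 + 5.2 + 4.7 = 12.8.
x: target moment 12.8×602 = 7705.6; current 2.9·782 + 5.2·1064 = 7800.6; the counterweight supplies -95.0, so x = -95.0/4.7 ≈ -20.21.
y: target moment 12.8×449 = 5747.2; current 2.9·811 + 5.2·599 = 5466.7; the counterweight supplies 280.5, so y = 280.5/4.7 ≈ 59.68.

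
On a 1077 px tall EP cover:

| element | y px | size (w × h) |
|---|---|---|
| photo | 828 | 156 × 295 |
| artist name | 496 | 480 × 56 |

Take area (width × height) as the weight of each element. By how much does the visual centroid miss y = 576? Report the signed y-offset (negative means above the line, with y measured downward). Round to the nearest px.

≈ 130 px

Areas: photo 156·295 = 46020, artist name 480·56 = 26880. Total weight = 72900.
y-moment: 46020·828 + 26880·496 = 51437040; centroid 51437040/72900 ≈ 705.58.
Against y = 576, that's 705.58 − 576 = 129.58.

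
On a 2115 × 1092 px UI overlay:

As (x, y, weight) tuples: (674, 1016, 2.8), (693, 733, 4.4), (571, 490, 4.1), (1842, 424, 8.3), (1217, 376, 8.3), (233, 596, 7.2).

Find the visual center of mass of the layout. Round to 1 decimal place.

Total weight = 2.8 + 4.4 + 4.1 + 8.3 + 8.3 + 7.2 = 35.1.
x-moment: 2.8·674 + 4.4·693 + 4.1·571 + 8.3·1842 + 8.3·1217 + 7.2·233 = 34344.8; centroid 34344.8/35.1 ≈ 978.48.
y-moment: 2.8·1016 + 4.4·733 + 4.1·490 + 8.3·424 + 8.3·376 + 7.2·596 = 19010.2; centroid 19010.2/35.1 ≈ 541.60.

(978.5, 541.6)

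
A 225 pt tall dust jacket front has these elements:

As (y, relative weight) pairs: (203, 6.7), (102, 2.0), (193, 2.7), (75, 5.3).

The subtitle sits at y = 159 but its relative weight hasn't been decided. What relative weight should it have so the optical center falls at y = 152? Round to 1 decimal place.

w ≈ 8.0

Existing Σw = 16.7 (6.7 + 2.0 + 2.7 + 5.3); existing moment 6.7·203 + 2.0·102 + 2.7·193 + 5.3·75 = 2482.7.
Balance at y = 152 requires (2482.7 + w·159) / (16.7 + w) = 152.
Solving: w = (152·16.7 − 2482.7) / (159 − 152) = 55.7 / 7 ≈ 7.96.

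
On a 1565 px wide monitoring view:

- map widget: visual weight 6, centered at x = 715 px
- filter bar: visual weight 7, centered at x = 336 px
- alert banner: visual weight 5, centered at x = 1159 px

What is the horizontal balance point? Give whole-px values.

x ≈ 691

Weights sum to 6 + 7 + 5 = 18.
x: (6·715 + 7·336 + 5·1159) / 18 = 12437 / 18 ≈ 690.94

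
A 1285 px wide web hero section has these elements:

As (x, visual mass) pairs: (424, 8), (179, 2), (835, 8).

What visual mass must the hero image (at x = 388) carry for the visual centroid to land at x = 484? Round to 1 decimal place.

w ≈ 17.9

Known weights sum to 8 + 2 + 8 = 18; their moment is 8·424 + 2·179 + 8·835 = 10430.
Set Σw·x/Σw = 484: (10430 + 388w) = 484·(18 + w).
So w = (484·18 − 10430)/(388 − 484) = -1718/-96 ≈ 17.90.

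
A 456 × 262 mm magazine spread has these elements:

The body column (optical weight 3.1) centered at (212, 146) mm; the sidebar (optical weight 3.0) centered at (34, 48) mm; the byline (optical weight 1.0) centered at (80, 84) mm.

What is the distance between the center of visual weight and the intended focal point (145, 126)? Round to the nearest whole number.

≈ 40 mm

Weights sum to 3.1 + 3.0 + 1.0 = 7.1.
x: (3.1·212 + 3.0·34 + 1.0·80) / 7.1 = 839.2 / 7.1 ≈ 118.20
y: (3.1·146 + 3.0·48 + 1.0·84) / 7.1 = 680.6 / 7.1 ≈ 95.86
Offset from (145, 126): Δx ≈ -26.80, Δy ≈ -30.14; distance = √(Δx² + Δy²) ≈ 40.33.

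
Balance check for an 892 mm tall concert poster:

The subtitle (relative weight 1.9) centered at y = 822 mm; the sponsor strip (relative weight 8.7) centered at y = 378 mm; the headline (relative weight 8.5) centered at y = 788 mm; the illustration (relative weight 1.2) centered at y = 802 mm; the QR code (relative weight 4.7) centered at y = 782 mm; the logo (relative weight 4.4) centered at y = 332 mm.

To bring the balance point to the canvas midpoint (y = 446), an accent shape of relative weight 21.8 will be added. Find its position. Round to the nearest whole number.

y ≈ 238

With the accent shape, Σw becomes 1.9 + 8.7 + 8.5 + 1.2 + 4.7 + 4.4 + 21.8 = 51.2.
Along y: (17647.0 + 21.8·y) / 51.2 = 446 (existing moment 1.9·822 + 8.7·378 + 8.5·788 + 1.2·802 + 4.7·782 + 4.4·332 = 17647.0) ⇒ y = (22835.2 − 17647.0) / 21.8 ≈ 237.99.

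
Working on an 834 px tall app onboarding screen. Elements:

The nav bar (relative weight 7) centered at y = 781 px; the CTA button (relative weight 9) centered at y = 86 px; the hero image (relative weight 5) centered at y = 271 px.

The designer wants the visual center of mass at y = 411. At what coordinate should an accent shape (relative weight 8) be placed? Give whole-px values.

After adding the accent shape, total weight = 7 + 9 + 5 + 8 = 29.
Along y: (7596 + 8·y) / 29 = 411 (existing moment 7·781 + 9·86 + 5·271 = 7596) ⇒ y = (11919 − 7596) / 8 ≈ 540.38.

y ≈ 540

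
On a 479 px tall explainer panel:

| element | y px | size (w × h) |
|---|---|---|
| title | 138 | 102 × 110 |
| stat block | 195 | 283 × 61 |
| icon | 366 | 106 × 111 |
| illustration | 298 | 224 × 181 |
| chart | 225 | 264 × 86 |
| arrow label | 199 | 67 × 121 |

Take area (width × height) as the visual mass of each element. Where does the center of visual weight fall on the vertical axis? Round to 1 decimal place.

Areas → weights: title 102·110 = 11220, stat block 283·61 = 17263, icon 106·111 = 11766, illustration 224·181 = 40544, chart 264·86 = 22704, arrow label 67·121 = 8107; Σw = 111604.
y: (11220·138 + 17263·195 + 11766·366 + 40544·298 + 22704·225 + 8107·199) / 111604 = 28024806 / 111604 ≈ 251.11

y ≈ 251.1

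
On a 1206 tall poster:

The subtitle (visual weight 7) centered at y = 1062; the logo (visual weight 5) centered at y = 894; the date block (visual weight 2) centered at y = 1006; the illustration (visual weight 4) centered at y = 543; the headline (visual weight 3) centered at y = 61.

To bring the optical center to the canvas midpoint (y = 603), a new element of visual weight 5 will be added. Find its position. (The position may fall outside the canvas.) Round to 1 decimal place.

After adding the new element, total weight = 7 + 5 + 2 + 4 + 3 + 5 = 26.
y: need Σw·y = 26·603 = 15678. Existing = 7·1062 + 5·894 + 2·1006 + 4·543 + 3·61 = 16271. Remainder -593 / 5 ≈ -118.60.

y ≈ -118.6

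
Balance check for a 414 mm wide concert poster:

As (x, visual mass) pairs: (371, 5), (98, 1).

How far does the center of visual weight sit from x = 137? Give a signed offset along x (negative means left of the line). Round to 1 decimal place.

Total weight = 5 + 1 = 6.
x: (5·371 + 1·98) / 6 = 1953 / 6 ≈ 325.50
Offset from x = 137: 325.50 − 137 ≈ 188.50.

≈ 188.5 mm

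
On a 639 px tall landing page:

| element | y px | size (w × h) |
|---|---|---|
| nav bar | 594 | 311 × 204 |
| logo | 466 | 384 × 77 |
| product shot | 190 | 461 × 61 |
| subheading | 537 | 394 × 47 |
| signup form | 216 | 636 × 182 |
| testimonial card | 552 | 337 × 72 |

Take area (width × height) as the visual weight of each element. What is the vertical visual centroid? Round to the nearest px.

y ≈ 376

Areas: nav bar 311·204 = 63444, logo 384·77 = 29568, product shot 461·61 = 28121, subheading 394·47 = 18518, signup form 636·182 = 115752, testimonial card 337·72 = 24264. Total weight = 279667.
y-moment: 63444·594 + 29568·466 + 28121·190 + 18518·537 + 115752·216 + 24264·552 = 105147740; centroid 105147740/279667 ≈ 375.97.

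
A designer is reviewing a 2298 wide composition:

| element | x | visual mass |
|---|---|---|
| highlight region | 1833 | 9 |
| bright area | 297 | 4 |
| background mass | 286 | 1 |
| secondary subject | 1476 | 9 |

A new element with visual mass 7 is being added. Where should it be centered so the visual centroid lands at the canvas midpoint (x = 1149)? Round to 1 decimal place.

New total weight: (9 + 4 + 1 + 9) + 7 = 30.
x: target moment 30×1149 = 34470; current 9·1833 + 4·297 + 1·286 + 9·1476 = 31255; the new element supplies 3215, so x = 3215/7 ≈ 459.29.

x ≈ 459.3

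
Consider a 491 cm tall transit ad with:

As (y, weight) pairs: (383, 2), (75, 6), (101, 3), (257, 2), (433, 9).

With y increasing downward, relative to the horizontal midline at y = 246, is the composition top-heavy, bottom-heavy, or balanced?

bottom-heavy

Weights sum to 2 + 6 + 3 + 2 + 9 = 22.
y: (2·383 + 6·75 + 3·101 + 2·257 + 9·433) / 22 = 5930 / 22 ≈ 269.55
269.5 lies below (larger y than) the midline 246, so the layout is bottom-heavy.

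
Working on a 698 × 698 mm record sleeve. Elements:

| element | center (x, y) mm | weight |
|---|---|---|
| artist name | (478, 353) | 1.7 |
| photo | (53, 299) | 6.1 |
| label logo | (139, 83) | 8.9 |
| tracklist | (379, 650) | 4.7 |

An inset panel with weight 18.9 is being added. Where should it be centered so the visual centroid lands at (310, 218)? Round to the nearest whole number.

(441, 136)

With the inset panel, Σw becomes 1.7 + 6.1 + 8.9 + 4.7 + 18.9 = 40.3.
x: target moment 40.3×310 = 12493.0; current 1.7·478 + 6.1·53 + 8.9·139 + 4.7·379 = 4154.3; the inset panel supplies 8338.7, so x = 8338.7/18.9 ≈ 441.20.
y: target moment 40.3×218 = 8785.4; current 1.7·353 + 6.1·299 + 8.9·83 + 4.7·650 = 6217.7; the inset panel supplies 2567.7, so y = 2567.7/18.9 ≈ 135.86.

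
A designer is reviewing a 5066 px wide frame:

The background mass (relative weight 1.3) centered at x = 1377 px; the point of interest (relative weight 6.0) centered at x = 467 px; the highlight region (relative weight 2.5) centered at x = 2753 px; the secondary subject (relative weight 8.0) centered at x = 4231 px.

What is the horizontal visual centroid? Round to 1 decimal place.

x ≈ 2546.2

Σw = 1.3 + 6.0 + 2.5 + 8.0 = 17.8.
x: (1.3·1377 + 6.0·467 + 2.5·2753 + 8.0·4231) / 17.8 = 45322.6 / 17.8 ≈ 2546.21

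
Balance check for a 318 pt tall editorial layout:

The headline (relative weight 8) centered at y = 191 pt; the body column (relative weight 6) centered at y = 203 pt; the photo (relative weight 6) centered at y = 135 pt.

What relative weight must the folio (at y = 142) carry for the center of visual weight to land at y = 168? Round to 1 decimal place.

w ≈ 7.5

Known weights sum to 8 + 6 + 6 = 20; their moment is 8·191 + 6·203 + 6·135 = 3556.
For the centroid to hit 168: (3556 + w·142) / (20 + w) = 168.
Solving: w = (168·20 − 3556) / (142 − 168) = -196 / -26 ≈ 7.54.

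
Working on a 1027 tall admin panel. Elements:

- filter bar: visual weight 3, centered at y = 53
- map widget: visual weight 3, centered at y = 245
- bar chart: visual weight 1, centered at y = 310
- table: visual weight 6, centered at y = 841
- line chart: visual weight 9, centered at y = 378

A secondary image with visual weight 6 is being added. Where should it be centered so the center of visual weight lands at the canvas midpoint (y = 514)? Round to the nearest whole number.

y ≈ 790

New total weight: (3 + 3 + 1 + 6 + 9) + 6 = 28.
Along y: (9652 + 6·y) / 28 = 514 (existing moment 3·53 + 3·245 + 1·310 + 6·841 + 9·378 = 9652) ⇒ y = (14392 − 9652) / 6 ≈ 790.00.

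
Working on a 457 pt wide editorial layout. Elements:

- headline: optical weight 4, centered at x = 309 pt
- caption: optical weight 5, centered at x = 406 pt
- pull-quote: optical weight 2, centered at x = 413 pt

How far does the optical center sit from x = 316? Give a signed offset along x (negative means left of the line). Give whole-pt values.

≈ 56 pt

Weights sum to 4 + 5 + 2 = 11.
x: (4·309 + 5·406 + 2·413) / 11 = 4092 / 11 ≈ 372.00
Difference: 372.00 − 316 ≈ 56.00.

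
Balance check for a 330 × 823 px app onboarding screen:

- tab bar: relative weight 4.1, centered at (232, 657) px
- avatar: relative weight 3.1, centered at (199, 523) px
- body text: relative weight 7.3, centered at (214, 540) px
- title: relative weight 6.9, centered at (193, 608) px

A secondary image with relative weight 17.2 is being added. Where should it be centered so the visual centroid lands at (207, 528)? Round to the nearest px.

(205, 461)

With the secondary image, Σw becomes 4.1 + 3.1 + 7.3 + 6.9 + 17.2 = 38.6.
Along x: (4462.0 + 17.2·x) / 38.6 = 207 (existing moment 4.1·232 + 3.1·199 + 7.3·214 + 6.9·193 = 4462.0) ⇒ x = (7990.2 − 4462.0) / 17.2 ≈ 205.13.
Along y: (12452.2 + 17.2·y) / 38.6 = 528 (existing moment 4.1·657 + 3.1·523 + 7.3·540 + 6.9·608 = 12452.2) ⇒ y = (20380.8 − 12452.2) / 17.2 ≈ 460.97.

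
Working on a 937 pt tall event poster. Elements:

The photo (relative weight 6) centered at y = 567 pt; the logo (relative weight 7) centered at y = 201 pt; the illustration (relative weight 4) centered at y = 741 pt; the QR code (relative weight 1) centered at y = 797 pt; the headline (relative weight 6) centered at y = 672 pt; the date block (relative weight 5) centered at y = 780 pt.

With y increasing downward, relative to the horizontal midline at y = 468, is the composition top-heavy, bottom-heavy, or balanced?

Σw = 6 + 7 + 4 + 1 + 6 + 5 = 29.
Σw·y = 6·567 + 7·201 + 4·741 + 1·797 + 6·672 + 5·780 = 16502, so ȳ = 16502/29 ≈ 569.03.
Since 569.0 is below (larger y than) 468, the composition reads bottom-heavy.

bottom-heavy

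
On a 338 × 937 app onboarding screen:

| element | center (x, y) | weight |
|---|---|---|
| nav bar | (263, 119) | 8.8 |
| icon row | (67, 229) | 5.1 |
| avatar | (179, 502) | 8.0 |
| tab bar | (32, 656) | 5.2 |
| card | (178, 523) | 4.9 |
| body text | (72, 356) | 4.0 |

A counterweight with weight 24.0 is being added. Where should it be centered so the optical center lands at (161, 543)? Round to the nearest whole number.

With the counterweight, Σw becomes 8.8 + 5.1 + 8.0 + 5.2 + 4.9 + 4.0 + 24.0 = 60.0.
x: need Σw·x = 60.0·161 = 9660.0. Existing = 8.8·263 + 5.1·67 + 8.0·179 + 5.2·32 + 4.9·178 + 4.0·72 = 5414.7. Remainder 4245.3 / 24.0 ≈ 176.89.
y: need Σw·y = 60.0·543 = 32580.0. Existing = 8.8·119 + 5.1·229 + 8.0·502 + 5.2·656 + 4.9·523 + 4.0·356 = 13629.0. Remainder 18951.0 / 24.0 ≈ 789.62.

(177, 790)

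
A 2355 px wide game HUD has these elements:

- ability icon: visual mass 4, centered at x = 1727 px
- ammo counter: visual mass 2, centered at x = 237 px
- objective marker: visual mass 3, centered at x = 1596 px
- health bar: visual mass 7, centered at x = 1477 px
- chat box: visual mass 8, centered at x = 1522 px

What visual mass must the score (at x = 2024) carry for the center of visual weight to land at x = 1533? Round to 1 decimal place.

Fixed elements: Σw = 4 + 2 + 3 + 7 + 8 = 24, Σw·x = 4·1727 + 2·237 + 3·1596 + 7·1477 + 8·1522 = 34685.
For the centroid to hit 1533: (34685 + w·2024) / (24 + w) = 1533.
So w = (1533·24 − 34685)/(2024 − 1533) = 2107/491 ≈ 4.29.

w ≈ 4.3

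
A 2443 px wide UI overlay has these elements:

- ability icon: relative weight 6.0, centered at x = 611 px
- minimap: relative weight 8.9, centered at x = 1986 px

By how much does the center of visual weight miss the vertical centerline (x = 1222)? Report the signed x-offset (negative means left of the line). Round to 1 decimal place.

≈ 210.3 px

Σw = 6.0 + 8.9 = 14.9.
x: (6.0·611 + 8.9·1986) / 14.9 = 21341.4 / 14.9 ≈ 1432.31
Offset from x = 1222: 1432.31 − 1222 ≈ 210.31.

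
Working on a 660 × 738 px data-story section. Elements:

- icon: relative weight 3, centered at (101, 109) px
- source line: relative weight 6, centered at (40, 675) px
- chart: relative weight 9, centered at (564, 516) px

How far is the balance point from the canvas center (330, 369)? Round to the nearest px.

Total weight = 3 + 6 + 9 = 18.
Σw·x = 3·101 + 6·40 + 9·564 = 5619, so x̄ = 5619/18 ≈ 312.17.
Σw·y = 3·109 + 6·675 + 9·516 = 9021, so ȳ = 9021/18 ≈ 501.17.
From (330, 369): dx = -17.83, dy = 132.17, so the distance is √(dx²+dy²) ≈ 133.36.

≈ 133 px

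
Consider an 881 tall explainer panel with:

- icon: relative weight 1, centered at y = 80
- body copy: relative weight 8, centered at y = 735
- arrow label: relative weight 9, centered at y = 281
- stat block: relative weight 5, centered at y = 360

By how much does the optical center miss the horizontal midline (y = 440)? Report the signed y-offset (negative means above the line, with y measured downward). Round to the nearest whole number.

≈ 7

Total weight = 1 + 8 + 9 + 5 = 23.
Σw·y = 1·80 + 8·735 + 9·281 + 5·360 = 10289, so ȳ = 10289/23 ≈ 447.35.
Difference: 447.35 − 440 ≈ 7.35.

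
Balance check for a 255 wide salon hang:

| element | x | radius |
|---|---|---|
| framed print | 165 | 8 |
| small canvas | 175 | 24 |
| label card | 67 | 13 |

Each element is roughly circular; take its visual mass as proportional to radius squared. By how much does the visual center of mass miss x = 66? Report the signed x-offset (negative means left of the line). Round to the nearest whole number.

r² weights: framed print 8² = 64, small canvas 24² = 576, label card 13² = 169. Total = 809.
x: (64·165 + 576·175 + 169·67) / 809 = 122683 / 809 ≈ 151.65
Difference: 151.65 − 66 ≈ 85.65.

≈ 86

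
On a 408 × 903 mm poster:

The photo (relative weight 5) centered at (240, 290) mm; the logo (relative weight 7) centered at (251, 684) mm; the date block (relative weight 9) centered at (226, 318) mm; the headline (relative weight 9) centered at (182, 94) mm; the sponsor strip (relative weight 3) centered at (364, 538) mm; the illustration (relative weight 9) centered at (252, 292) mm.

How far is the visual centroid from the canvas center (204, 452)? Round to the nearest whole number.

Σw = 5 + 7 + 9 + 9 + 3 + 9 = 42.
x: moment 9989 / weight 42 ≈ 237.83
Σw·y = 14188; ȳ = 14188/42 ≈ 337.81.
Offset from (204, 452): Δx ≈ 33.83, Δy ≈ -114.19; distance = √(Δx² + Δy²) ≈ 119.10.

≈ 119 mm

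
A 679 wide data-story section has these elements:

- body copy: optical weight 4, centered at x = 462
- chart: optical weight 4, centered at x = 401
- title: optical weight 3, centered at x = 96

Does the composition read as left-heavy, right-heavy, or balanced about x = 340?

Σw = 4 + 4 + 3 = 11.
Σw·x = 4·462 + 4·401 + 3·96 = 3740, so x̄ = 3740/11 ≈ 340.00.
The centroid 340.00 matches the midline at 340, so the layout is balanced.

balanced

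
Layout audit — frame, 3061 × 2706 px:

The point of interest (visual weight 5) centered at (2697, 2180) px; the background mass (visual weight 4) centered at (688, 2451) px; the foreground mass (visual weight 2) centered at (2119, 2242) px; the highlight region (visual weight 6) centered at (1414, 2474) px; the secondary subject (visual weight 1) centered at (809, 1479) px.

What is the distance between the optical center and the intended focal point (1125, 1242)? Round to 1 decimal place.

≈ 1188.3 px

Total weight = 5 + 4 + 2 + 6 + 1 = 18.
x-moment: 5·2697 + 4·688 + 2·2119 + 6·1414 + 1·809 = 29768; centroid 29768/18 ≈ 1653.78.
y-moment: 5·2180 + 4·2451 + 2·2242 + 6·2474 + 1·1479 = 41511; centroid 41511/18 ≈ 2306.17.
Relative to (1125, 1242): Δ = (528.78, 1064.17); |Δ| = √(528.78² + 1064.17²) ≈ 1188.30.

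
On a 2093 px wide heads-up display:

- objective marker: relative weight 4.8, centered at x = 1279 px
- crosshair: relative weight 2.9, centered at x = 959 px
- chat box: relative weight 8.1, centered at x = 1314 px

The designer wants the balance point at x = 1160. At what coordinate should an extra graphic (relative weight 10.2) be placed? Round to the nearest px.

After adding the extra graphic, total weight = 4.8 + 2.9 + 8.1 + 10.2 = 26.0.
Along x: (19563.7 + 10.2·x) / 26.0 = 1160 (existing moment 4.8·1279 + 2.9·959 + 8.1·1314 = 19563.7) ⇒ x = (30160.0 − 19563.7) / 10.2 ≈ 1038.85.

x ≈ 1039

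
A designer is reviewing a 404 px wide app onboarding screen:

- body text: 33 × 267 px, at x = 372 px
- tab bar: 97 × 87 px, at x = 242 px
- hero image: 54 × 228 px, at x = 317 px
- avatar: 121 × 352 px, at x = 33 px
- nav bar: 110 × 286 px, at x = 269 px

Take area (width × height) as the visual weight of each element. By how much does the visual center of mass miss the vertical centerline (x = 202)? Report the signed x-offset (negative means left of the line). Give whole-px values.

≈ -18 px

Areas: body text 33·267 = 8811, tab bar 97·87 = 8439, hero image 54·228 = 12312, avatar 121·352 = 42592, nav bar 110·286 = 31460. Total weight = 103614.
x-moment: 8811·372 + 8439·242 + 12312·317 + 42592·33 + 31460·269 = 19091110; centroid 19091110/103614 ≈ 184.25.
Offset from x = 202: 184.25 − 202 ≈ -17.75.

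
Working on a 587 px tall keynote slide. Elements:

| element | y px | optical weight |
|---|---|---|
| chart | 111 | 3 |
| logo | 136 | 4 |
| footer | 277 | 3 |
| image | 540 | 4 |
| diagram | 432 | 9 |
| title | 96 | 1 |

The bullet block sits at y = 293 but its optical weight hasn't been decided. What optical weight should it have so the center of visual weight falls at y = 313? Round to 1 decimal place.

Fixed elements: Σw = 3 + 4 + 3 + 4 + 9 + 1 = 24, Σw·y = 3·111 + 4·136 + 3·277 + 4·540 + 9·432 + 1·96 = 7852.
Balance at y = 313 requires (7852 + w·293) / (24 + w) = 313.
So w = (313·24 − 7852)/(293 − 313) = -340/-20 ≈ 17.00.

w ≈ 17.0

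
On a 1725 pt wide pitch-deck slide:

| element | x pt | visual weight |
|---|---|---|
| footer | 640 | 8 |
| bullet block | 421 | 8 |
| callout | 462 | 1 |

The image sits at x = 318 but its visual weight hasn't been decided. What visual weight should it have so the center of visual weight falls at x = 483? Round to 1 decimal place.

Known weights sum to 8 + 8 + 1 = 17; their moment is 8·640 + 8·421 + 1·462 = 8950.
Set Σw·x/Σw = 483: (8950 + 318w) = 483·(17 + w).
Solving: w = (483·17 − 8950) / (318 − 483) = -739 / -165 ≈ 4.48.

w ≈ 4.5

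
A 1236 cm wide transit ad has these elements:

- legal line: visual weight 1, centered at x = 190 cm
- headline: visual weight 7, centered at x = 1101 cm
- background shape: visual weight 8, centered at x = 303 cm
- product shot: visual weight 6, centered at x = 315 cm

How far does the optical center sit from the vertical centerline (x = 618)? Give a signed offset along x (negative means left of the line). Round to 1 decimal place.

≈ -63.0 cm

Total weight = 1 + 7 + 8 + 6 = 22.
x-moment: 1·190 + 7·1101 + 8·303 + 6·315 = 12211; centroid 12211/22 ≈ 555.05.
Against x = 618, that's 555.05 − 618 = -62.95.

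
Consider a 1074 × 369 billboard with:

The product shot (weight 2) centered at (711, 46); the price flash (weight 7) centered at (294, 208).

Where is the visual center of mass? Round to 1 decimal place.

Total weight = 2 + 7 = 9.
x: (2·711 + 7·294) / 9 = 3480 / 9 ≈ 386.67
y: (2·46 + 7·208) / 9 = 1548 / 9 ≈ 172.00

(386.7, 172.0)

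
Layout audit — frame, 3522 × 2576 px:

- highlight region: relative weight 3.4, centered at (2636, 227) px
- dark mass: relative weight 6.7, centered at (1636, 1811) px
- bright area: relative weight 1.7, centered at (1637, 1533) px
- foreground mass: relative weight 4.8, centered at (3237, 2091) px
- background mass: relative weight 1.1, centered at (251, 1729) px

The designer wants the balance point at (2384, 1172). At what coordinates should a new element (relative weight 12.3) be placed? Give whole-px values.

(2683, 627)

New total weight: (3.4 + 6.7 + 1.7 + 4.8 + 1.1) + 12.3 = 30.0.
x: target moment 30.0×2384 = 71520.0; current 3.4·2636 + 6.7·1636 + 1.7·1637 + 4.8·3237 + 1.1·251 = 38520.2; the new element supplies 32999.8, so x = 32999.8/12.3 ≈ 2682.91.
y: target moment 30.0×1172 = 35160.0; current 3.4·227 + 6.7·1811 + 1.7·1533 + 4.8·2091 + 1.1·1729 = 27450.3; the new element supplies 7709.7, so y = 7709.7/12.3 ≈ 626.80.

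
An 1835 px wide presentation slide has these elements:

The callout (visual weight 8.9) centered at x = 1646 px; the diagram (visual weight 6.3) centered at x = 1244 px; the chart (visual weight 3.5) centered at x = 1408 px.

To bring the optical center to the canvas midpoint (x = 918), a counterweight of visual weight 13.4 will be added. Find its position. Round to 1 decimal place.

After adding the counterweight, total weight = 8.9 + 6.3 + 3.5 + 13.4 = 32.1.
x: target moment 32.1×918 = 29467.8; current 8.9·1646 + 6.3·1244 + 3.5·1408 = 27414.6; the counterweight supplies 2053.2, so x = 2053.2/13.4 ≈ 153.22.

x ≈ 153.2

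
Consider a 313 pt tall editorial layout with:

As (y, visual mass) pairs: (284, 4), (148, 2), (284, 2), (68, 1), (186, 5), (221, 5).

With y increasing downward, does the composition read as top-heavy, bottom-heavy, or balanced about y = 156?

Weights sum to 4 + 2 + 2 + 1 + 5 + 5 = 19.
y: moment 4103 / weight 19 ≈ 215.95
Since 215.9 is below (larger y than) 156, the composition reads bottom-heavy.

bottom-heavy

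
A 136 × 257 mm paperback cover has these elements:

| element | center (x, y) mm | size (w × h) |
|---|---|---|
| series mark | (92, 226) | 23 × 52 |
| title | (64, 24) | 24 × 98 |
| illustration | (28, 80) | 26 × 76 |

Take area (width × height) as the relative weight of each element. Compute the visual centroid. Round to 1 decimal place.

Areas → weights: series mark 23·52 = 1196, title 24·98 = 2352, illustration 26·76 = 1976; Σw = 5524.
Σw·x = 1196·92 + 2352·64 + 1976·28 = 315888, so x̄ = 315888/5524 ≈ 57.18.
Σw·y = 1196·226 + 2352·24 + 1976·80 = 484824, so ȳ = 484824/5524 ≈ 87.77.

(57.2, 87.8)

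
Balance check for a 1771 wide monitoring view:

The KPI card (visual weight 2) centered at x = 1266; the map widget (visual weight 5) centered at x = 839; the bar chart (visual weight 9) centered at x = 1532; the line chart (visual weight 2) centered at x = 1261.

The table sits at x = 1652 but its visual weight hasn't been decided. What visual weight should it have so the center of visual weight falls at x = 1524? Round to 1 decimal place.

w ≈ 34.3

Fixed elements: Σw = 2 + 5 + 9 + 2 = 18, Σw·x = 2·1266 + 5·839 + 9·1532 + 2·1261 = 23037.
Set Σw·x/Σw = 1524: (23037 + 1652w) = 1524·(18 + w).
Rearranging, w·(1652 − 1524) = 1524·18 − 23037 = 4395, so w ≈ 4395/128 = 34.34.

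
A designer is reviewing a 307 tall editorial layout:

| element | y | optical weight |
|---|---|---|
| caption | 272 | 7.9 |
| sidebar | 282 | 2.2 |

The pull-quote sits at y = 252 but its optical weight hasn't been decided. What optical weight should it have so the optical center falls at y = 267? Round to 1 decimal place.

w ≈ 4.8

Existing Σw = 10.1 (7.9 + 2.2); existing moment 7.9·272 + 2.2·282 = 2769.2.
Balance at y = 267 requires (2769.2 + w·252) / (10.1 + w) = 267.
Rearranging, w·(252 − 267) = 267·10.1 − 2769.2 = -72.5, so w ≈ -72.5/-15 = 4.83.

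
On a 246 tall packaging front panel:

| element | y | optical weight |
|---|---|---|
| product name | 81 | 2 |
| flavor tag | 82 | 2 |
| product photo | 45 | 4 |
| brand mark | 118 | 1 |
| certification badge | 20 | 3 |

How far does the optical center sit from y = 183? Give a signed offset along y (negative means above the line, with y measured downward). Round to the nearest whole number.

Weights sum to 2 + 2 + 4 + 1 + 3 = 12.
Σw·y = 2·81 + 2·82 + 4·45 + 1·118 + 3·20 = 684, so ȳ = 684/12 ≈ 57.00.
Offset from y = 183: 57.00 − 183 ≈ -126.00.

≈ -126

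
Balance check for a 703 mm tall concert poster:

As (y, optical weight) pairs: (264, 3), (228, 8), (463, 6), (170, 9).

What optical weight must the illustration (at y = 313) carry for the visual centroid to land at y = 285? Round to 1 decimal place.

w ≈ 17.4

Fixed elements: Σw = 3 + 8 + 6 + 9 = 26, Σw·y = 3·264 + 8·228 + 6·463 + 9·170 = 6924.
For the centroid to hit 285: (6924 + w·313) / (26 + w) = 285.
So w = (285·26 − 6924)/(313 − 285) = 486/28 ≈ 17.36.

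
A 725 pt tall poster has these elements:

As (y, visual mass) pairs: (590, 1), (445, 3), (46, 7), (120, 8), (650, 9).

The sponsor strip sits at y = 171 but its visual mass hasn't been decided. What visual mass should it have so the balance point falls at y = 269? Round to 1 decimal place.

Known weights sum to 1 + 3 + 7 + 8 + 9 = 28; their moment is 1·590 + 3·445 + 7·46 + 8·120 + 9·650 = 9057.
Set Σw·y/Σw = 269: (9057 + 171w) = 269·(28 + w).
Solving: w = (269·28 − 9057) / (171 − 269) = -1525 / -98 ≈ 15.56.

w ≈ 15.6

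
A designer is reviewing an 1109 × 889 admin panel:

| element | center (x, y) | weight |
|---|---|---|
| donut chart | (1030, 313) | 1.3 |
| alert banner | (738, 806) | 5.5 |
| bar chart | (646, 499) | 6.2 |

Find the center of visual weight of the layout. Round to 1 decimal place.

Σw = 1.3 + 5.5 + 6.2 = 13.0.
x: (1.3·1030 + 5.5·738 + 6.2·646) / 13.0 = 9403.2 / 13.0 ≈ 723.32
y: (1.3·313 + 5.5·806 + 6.2·499) / 13.0 = 7933.7 / 13.0 ≈ 610.28

(723.3, 610.3)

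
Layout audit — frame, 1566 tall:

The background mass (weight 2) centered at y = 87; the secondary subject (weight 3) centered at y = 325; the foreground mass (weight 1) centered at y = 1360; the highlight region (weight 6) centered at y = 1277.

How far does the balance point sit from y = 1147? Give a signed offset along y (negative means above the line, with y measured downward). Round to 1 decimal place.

Total weight = 2 + 3 + 1 + 6 = 12.
Σw·y = 2·87 + 3·325 + 1·1360 + 6·1277 = 10171, so ȳ = 10171/12 ≈ 847.58.
Offset from y = 1147: 847.58 − 1147 ≈ -299.42.

≈ -299.4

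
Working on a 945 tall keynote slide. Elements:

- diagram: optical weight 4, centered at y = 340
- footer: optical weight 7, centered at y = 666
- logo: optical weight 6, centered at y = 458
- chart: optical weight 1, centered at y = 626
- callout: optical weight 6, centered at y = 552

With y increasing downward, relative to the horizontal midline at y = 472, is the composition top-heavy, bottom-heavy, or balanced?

bottom-heavy

Σw = 4 + 7 + 6 + 1 + 6 = 24.
y-moment: 4·340 + 7·666 + 6·458 + 1·626 + 6·552 = 12708; centroid 12708/24 ≈ 529.50.
529.5 vs midline 472 → bottom-heavy.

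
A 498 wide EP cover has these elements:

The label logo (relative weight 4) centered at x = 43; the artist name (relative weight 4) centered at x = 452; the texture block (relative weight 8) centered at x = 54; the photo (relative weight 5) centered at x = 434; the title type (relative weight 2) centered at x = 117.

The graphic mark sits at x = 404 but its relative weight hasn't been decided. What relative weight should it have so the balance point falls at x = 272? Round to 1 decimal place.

w ≈ 10.9

Existing Σw = 23 (4 + 4 + 8 + 5 + 2); existing moment 4·43 + 4·452 + 8·54 + 5·434 + 2·117 = 4816.
Set Σw·x/Σw = 272: (4816 + 404w) = 272·(23 + w).
So w = (272·23 − 4816)/(404 − 272) = 1440/132 ≈ 10.91.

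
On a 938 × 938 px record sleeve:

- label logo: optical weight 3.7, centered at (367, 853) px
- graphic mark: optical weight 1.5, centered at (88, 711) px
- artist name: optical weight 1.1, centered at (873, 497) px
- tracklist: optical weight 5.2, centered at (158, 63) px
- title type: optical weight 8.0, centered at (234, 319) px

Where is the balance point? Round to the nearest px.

Weights sum to 3.7 + 1.5 + 1.1 + 5.2 + 8.0 = 19.5.
x-moment: 3.7·367 + 1.5·88 + 1.1·873 + 5.2·158 + 8.0·234 = 5143.8; centroid 5143.8/19.5 ≈ 263.78.
y-moment: 3.7·853 + 1.5·711 + 1.1·497 + 5.2·63 + 8.0·319 = 7648.9; centroid 7648.9/19.5 ≈ 392.25.

(264, 392)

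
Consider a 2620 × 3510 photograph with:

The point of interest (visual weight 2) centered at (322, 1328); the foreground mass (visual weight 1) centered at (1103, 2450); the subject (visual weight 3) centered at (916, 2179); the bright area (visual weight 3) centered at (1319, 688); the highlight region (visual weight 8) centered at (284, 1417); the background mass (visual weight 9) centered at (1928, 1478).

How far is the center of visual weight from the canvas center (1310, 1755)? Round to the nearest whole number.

Weights sum to 2 + 1 + 3 + 3 + 8 + 9 = 26.
Σw·x = 28076; x̄ = 28076/26 ≈ 1079.85.
Σw·y = 38345; ȳ = 38345/26 ≈ 1474.81.
Relative to (1310, 1755): Δ = (-230.15, -280.19); |Δ| = √(-230.15² + -280.19²) ≈ 362.60.

≈ 363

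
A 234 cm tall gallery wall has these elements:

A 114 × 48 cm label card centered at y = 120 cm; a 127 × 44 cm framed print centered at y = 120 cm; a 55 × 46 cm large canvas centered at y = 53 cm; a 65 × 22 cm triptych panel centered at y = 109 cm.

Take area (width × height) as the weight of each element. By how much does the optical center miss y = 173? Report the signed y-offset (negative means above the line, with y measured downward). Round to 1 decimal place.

≈ -65.3 cm

Taking area as weight: label card 114·48 = 5472, framed print 127·44 = 5588, large canvas 55·46 = 2530, triptych panel 65·22 = 1430. Sum 15020.
y: (5472·120 + 5588·120 + 2530·53 + 1430·109) / 15020 = 1617160 / 15020 ≈ 107.67
Difference: 107.67 − 173 ≈ -65.33.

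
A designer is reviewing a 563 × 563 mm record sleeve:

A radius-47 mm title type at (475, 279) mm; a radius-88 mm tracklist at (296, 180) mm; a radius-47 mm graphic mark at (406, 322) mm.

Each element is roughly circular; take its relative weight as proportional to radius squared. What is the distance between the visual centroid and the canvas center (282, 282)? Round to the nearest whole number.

Weights ∝ r²: title type 47² = 2209, tracklist 88² = 7744, graphic mark 47² = 2209; Σw = 12162.
x: (2209·475 + 7744·296 + 2209·406) / 12162 = 4238353 / 12162 ≈ 348.49
y: (2209·279 + 7744·180 + 2209·322) / 12162 = 2721529 / 12162 ≈ 223.77
From (282, 282): dx = 66.49, dy = -58.23, so the distance is √(dx²+dy²) ≈ 88.38.

≈ 88 mm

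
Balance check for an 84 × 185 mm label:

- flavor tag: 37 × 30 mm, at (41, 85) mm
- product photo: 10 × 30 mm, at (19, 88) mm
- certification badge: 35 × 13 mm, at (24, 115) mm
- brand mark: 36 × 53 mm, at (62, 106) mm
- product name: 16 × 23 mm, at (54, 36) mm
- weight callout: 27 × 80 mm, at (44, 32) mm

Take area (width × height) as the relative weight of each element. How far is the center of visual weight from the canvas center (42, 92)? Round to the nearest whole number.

≈ 20 mm

Areas → weights: flavor tag 37·30 = 1110, product photo 10·30 = 300, certification badge 35·13 = 455, brand mark 36·53 = 1908, product name 16·23 = 368, weight callout 27·80 = 2160; Σw = 6301.
x-moment: 1110·41 + 300·19 + 455·24 + 1908·62 + 368·54 + 2160·44 = 295338; centroid 295338/6301 ≈ 46.87.
y-moment: 1110·85 + 300·88 + 455·115 + 1908·106 + 368·36 + 2160·32 = 457691; centroid 457691/6301 ≈ 72.64.
Offset from (42, 92): Δx ≈ 4.87, Δy ≈ -19.36; distance = √(Δx² + Δy²) ≈ 19.97.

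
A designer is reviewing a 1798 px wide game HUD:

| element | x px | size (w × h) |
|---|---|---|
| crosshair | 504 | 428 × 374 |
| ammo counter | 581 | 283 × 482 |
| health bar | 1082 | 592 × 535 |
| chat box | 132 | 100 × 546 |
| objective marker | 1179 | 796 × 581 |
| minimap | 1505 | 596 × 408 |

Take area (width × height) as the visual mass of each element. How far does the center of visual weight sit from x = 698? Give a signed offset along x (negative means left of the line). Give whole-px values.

≈ 337 px

Taking area as weight: crosshair 428·374 = 160072, ammo counter 283·482 = 136406, health bar 592·535 = 316720, chat box 100·546 = 54600, objective marker 796·581 = 462476, minimap 596·408 = 243168. Sum 1373442.
x: moment 1421053458 / weight 1373442 ≈ 1034.67
Offset from x = 698: 1034.67 − 698 ≈ 336.67.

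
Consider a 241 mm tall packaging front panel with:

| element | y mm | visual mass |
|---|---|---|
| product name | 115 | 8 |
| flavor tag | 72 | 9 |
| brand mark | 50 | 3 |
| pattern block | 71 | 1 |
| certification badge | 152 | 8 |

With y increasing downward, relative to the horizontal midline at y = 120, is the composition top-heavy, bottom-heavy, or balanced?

Weights sum to 8 + 9 + 3 + 1 + 8 = 29.
y: (8·115 + 9·72 + 3·50 + 1·71 + 8·152) / 29 = 3005 / 29 ≈ 103.62
103.6 lies above (smaller y than) the midline 120, so the layout is top-heavy.

top-heavy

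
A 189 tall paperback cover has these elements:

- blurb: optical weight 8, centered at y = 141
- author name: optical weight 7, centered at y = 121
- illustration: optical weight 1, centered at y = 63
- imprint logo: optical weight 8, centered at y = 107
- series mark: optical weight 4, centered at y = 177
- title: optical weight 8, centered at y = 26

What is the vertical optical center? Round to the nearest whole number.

Total weight = 8 + 7 + 1 + 8 + 4 + 8 = 36.
y: (8·141 + 7·121 + 1·63 + 8·107 + 4·177 + 8·26) / 36 = 3810 / 36 ≈ 105.83

y ≈ 106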